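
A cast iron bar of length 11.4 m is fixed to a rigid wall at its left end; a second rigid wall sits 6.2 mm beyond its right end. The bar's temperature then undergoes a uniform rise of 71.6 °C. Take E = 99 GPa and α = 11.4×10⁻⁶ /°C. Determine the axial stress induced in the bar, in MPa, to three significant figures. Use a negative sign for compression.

-27.0 MPa

Free thermal expansion αLΔT = 11.4e-6 · 11400 · 71.6 = 9.305 mm.
The walls engage after the gap closes; constrained expansion = 9.305 − 6.2 = 3.105 mm.
The walls impose strain ε = −(3.105)/11400 = -2.7238e-04; σ = Eε = 99000 · -2.7238e-04 = -26.97 MPa.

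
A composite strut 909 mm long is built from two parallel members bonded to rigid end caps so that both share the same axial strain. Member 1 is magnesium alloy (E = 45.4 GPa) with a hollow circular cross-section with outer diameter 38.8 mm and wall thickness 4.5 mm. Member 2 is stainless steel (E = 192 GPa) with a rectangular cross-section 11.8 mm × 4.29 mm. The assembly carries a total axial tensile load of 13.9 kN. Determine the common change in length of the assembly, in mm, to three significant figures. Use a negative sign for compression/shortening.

A_1 = 484.9 mm².
A_2 = 50.62 mm².
Equal strain + equilibrium ⇒ each member carries load in proportion to AE: A₁E₁ = 22010000 N, A₂E₂ = 9719000 N, ΣAE = 31730000 N.
δ = PL/ΣAE = 13900·909/31730000 = 0.3982 mm.

0.398 mm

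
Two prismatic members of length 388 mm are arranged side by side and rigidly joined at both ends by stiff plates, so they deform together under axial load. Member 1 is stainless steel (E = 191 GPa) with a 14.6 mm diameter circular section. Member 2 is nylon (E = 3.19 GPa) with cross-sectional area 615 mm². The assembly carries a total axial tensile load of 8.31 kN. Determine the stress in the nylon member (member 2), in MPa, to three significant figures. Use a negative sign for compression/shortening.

A_1 = 167.4 mm².
Equal strain + equilibrium ⇒ each member carries load in proportion to AE: A₁E₁ = 31980000 N, A₂E₂ = 1962000 N, ΣAE = 33940000 N.
σ₂ = P·E₂/ΣAE = 8310·3190/33940000 = 0.7811 MPa.

0.781 MPa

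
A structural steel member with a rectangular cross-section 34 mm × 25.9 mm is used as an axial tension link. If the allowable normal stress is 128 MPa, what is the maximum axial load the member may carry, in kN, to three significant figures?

113 kN

A = 880.6 mm².
P_max = σ_allow · A = 128 · 880.6 = 112700 N = 112.7 kN.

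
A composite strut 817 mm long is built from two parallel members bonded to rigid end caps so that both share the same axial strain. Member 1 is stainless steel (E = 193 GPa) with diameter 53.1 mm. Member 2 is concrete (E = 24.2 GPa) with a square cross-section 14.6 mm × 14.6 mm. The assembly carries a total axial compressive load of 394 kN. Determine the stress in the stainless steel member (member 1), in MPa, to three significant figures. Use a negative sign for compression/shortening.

A_1 = 2215 mm².
A_2 = 213.2 mm².
Equal strain + equilibrium ⇒ each member carries load in proportion to AE: A₁E₁ = 427400000 N, A₂E₂ = 5158000 N, ΣAE = 432600000 N.
σ₁ = P·E₁/ΣAE = -394000·193000/432600000 = -175.8 MPa.

-176 MPa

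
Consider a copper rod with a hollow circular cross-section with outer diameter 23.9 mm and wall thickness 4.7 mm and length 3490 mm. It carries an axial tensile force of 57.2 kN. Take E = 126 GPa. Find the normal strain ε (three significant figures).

A = 283.5 mm².
σ = N/A = 201.8 MPa; ε = σ/E = 201.8/126000 = 1.601e-03.

0.00160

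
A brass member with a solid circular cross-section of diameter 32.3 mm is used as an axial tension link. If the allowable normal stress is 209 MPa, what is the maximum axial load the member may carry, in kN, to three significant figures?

A = 819.4 mm².
P_max = σ_allow · A = 209 · 819.4 = 171300 N = 171.3 kN.

171 kN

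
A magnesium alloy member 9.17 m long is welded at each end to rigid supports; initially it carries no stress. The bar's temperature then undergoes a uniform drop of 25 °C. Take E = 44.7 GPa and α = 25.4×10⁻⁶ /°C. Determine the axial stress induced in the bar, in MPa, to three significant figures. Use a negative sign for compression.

28.4 MPa

Free thermal expansion αLΔT = 25.4e-6 · 9170 · -25 = -5.823 mm.
The walls impose strain ε = −(-5.823)/9170 = 6.3500e-04; σ = Eε = 44700 · 6.3500e-04 = 28.38 MPa.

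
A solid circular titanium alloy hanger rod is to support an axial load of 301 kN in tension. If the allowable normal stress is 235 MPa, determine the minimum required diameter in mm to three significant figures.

40.4 mm

Required area A ≥ P/σ_allow = 301000/235 = 1281 mm².
For a solid circular section, d ≥ √(4A/π) = 40.38 mm.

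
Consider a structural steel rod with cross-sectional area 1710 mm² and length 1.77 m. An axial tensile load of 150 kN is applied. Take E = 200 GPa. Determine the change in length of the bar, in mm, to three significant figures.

0.776 mm

δ_mech = NL/(AE) = 150000·1770/(1710·200000) = 0.7763 mm.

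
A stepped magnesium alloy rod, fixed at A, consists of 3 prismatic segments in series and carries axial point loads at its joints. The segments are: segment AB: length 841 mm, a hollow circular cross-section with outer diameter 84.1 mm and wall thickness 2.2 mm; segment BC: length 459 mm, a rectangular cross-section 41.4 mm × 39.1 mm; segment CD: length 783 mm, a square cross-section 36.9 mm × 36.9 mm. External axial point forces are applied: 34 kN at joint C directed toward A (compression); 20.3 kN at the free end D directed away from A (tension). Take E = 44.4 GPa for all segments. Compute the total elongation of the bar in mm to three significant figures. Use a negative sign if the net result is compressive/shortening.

Internal axial forces (sectioning from the free end, tension +): N_CD = 20.3 kN, N_BC = -13.7 kN, N_AB = -13.7 kN.
A_AB = 566.1 mm².
A_BC = 1619 mm².
A_CD = 1362 mm².
δ_AB = -13700·841/(566.1·44400) = -0.4584 mm
δ_BC = -13700·459/(1619·44400) = -0.08749 mm
δ_CD = 20300·783/(1362·44400) = 0.2629 mm
δ = Σδ_i = -0.283 mm.

-0.283 mm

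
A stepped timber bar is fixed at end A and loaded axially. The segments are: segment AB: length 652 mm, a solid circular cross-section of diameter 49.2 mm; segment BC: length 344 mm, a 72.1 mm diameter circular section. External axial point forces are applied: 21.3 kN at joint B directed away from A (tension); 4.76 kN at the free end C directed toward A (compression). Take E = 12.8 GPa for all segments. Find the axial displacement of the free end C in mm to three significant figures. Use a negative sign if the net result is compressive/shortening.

0.412 mm

Internal axial forces (sectioning from the free end, tension +): N_BC = -4.76 kN, N_AB = 16.54 kN.
A_AB = 1901 mm².
A_BC = 4083 mm².
δ_AB = 16540·652/(1901·12800) = 0.4432 mm
δ_BC = -4760·344/(4083·12800) = -0.03133 mm
δ = Σδ_i = 0.4118 mm.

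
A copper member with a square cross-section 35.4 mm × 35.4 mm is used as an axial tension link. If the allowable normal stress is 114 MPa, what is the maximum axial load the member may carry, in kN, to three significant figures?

A = 1253 mm².
P_max = σ_allow · A = 114 · 1253 = 142900 N = 142.9 kN.

143 kN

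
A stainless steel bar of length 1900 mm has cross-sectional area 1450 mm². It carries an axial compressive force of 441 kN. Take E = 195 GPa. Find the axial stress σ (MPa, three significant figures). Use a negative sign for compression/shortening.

σ = N/A = -441000/1450 = -304.1 MPa.

-304 MPa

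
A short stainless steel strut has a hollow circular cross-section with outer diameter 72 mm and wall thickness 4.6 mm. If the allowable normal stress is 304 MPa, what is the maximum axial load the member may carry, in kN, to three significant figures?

A = 974 mm².
P_max = σ_allow · A = 304 · 974 = 296100 N = 296.1 kN.

296 kN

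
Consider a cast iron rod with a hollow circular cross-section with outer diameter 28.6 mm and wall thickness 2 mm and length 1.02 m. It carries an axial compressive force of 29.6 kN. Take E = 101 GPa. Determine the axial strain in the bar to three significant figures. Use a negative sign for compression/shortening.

A = 167.1 mm².
σ = N/A = -177.1 MPa; ε = σ/E = -177.1/101000 = -1.754e-03.

-0.00175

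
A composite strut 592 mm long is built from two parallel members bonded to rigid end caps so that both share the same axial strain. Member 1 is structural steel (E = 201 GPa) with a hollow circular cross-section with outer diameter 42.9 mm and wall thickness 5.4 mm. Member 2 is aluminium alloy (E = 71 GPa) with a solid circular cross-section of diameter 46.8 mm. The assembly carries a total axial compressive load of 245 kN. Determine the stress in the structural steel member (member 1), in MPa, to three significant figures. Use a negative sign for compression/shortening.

A_1 = 636.2 mm².
A_2 = 1720 mm².
Equal strain + equilibrium ⇒ each member carries load in proportion to AE: A₁E₁ = 127900000 N, A₂E₂ = 122100000 N, ΣAE = 250000000 N.
σ₁ = P·E₁/ΣAE = -245000·201000/250000000 = -197 MPa.

-197 MPa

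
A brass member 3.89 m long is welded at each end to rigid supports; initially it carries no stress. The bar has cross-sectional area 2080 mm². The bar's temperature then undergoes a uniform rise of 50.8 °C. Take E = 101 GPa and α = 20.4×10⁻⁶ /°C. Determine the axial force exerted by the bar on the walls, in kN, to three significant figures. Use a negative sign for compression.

-218 kN

Free thermal expansion αLΔT = 20.4e-6 · 3890 · 50.8 = 4.031 mm.
The walls impose strain ε = −(4.031)/3890 = -1.0363e-03; σ = Eε = 101000 · -1.0363e-03 = -104.7 MPa.
Wall reaction R = σ·A = -104.7·2080 = -217700 N = -217.7 kN.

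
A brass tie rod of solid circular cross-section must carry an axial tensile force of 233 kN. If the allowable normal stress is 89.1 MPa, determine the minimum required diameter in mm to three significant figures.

Required area A ≥ P/σ_allow = 233000/89.1 = 2615 mm².
For a solid circular section, d ≥ √(4A/π) = 57.7 mm.

57.7 mm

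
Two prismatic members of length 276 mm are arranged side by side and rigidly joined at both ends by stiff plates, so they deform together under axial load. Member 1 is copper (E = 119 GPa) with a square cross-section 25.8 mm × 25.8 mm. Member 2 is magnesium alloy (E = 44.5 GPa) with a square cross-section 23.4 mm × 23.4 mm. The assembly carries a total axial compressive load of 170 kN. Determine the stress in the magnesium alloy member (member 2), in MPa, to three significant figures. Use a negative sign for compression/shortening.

-73.0 MPa

A_1 = 665.6 mm².
A_2 = 547.6 mm².
Equal strain + equilibrium ⇒ each member carries load in proportion to AE: A₁E₁ = 79210000 N, A₂E₂ = 24370000 N, ΣAE = 103600000 N.
σ₂ = P·E₂/ΣAE = -170000·44500/103600000 = -73.04 MPa.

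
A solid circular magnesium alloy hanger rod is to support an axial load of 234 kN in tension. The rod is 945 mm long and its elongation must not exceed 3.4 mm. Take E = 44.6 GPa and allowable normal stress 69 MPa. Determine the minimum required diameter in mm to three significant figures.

Required area A ≥ P/σ_allow = 234000/69 = 3391 mm².
For a solid circular section, d ≥ √(4A/π) = 65.71 mm.
Elongation limit: A ≥ PL/(Eδ_allow) = 234000·945/(44600·3.4) = 1458 mm² ⇒ d ≥ 43.09 mm.
The stress limit governs.

65.7 mm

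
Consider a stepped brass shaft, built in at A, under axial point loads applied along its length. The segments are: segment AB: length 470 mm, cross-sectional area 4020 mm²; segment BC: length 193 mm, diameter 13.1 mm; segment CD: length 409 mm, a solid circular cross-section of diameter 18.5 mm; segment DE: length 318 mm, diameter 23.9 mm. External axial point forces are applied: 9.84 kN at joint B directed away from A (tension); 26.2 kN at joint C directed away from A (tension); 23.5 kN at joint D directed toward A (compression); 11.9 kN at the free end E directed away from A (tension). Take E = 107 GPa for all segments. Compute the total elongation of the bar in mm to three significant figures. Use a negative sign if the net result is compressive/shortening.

0.136 mm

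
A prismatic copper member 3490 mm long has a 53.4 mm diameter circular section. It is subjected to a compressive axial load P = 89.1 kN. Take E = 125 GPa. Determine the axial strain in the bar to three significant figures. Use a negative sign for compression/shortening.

-3.18e-04

A = 2240 mm².
σ = N/A = -39.78 MPa; ε = σ/E = -39.78/125000 = -3.183e-04.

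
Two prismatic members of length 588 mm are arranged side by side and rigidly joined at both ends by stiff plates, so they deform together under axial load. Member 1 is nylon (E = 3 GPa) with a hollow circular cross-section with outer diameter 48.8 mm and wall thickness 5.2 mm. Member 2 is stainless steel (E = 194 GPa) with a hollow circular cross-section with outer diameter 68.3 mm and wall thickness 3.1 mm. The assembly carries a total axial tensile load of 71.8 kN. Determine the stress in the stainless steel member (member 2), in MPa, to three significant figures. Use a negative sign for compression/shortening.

111 MPa

A_1 = 712.3 mm².
A_2 = 635 mm².
Equal strain + equilibrium ⇒ each member carries load in proportion to AE: A₁E₁ = 2137000 N, A₂E₂ = 123200000 N, ΣAE = 125300000 N.
σ₂ = P·E₂/ΣAE = 71800·194000/125300000 = 111.1 MPa.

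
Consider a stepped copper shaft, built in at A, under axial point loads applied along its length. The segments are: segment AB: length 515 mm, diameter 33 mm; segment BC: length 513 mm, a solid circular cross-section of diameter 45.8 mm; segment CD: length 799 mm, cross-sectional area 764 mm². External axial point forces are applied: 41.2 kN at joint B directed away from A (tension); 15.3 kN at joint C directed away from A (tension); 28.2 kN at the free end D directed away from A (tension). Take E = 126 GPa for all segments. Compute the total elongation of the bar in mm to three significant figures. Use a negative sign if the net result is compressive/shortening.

Internal axial forces (sectioning from the free end, tension +): N_CD = 28.2 kN, N_BC = 43.5 kN, N_AB = 84.7 kN.
A_AB = 855.3 mm².
A_BC = 1647 mm².
δ_AB = 84700·515/(855.3·126000) = 0.4048 mm
δ_BC = 43500·513/(1647·126000) = 0.1075 mm
δ_CD = 28200·799/(764·126000) = 0.2341 mm
δ = Σδ_i = 0.7463 mm.

0.746 mm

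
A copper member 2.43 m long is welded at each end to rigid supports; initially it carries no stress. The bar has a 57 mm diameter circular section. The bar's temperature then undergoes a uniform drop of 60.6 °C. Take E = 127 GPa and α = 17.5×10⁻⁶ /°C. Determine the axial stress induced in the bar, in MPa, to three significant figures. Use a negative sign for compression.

135 MPa

Free thermal expansion αLΔT = 17.5e-6 · 2430 · -60.6 = -2.577 mm.
The walls impose strain ε = −(-2.577)/2430 = 1.0605e-03; σ = Eε = 127000 · 1.0605e-03 = 134.7 MPa.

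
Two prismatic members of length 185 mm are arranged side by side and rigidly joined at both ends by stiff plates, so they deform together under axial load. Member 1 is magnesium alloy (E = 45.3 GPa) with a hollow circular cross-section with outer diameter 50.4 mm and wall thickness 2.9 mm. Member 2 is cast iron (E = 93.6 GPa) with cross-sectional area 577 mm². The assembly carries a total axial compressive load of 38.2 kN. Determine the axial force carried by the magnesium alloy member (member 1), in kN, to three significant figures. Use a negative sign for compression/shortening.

-10.2 kN

A_1 = 432.8 mm².
Equal strain + equilibrium ⇒ each member carries load in proportion to AE: A₁E₁ = 19600000 N, A₂E₂ = 54010000 N, ΣAE = 73610000 N.
F₁ = P·A₁E₁/ΣAE = -38200·19600000/73610000 = -10170 N.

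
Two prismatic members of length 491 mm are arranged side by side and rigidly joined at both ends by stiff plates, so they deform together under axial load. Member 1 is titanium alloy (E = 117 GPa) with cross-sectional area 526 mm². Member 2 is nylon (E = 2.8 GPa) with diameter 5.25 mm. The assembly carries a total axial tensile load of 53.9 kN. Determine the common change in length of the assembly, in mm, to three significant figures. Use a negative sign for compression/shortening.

A_2 = 21.65 mm².
Equal strain + equilibrium ⇒ each member carries load in proportion to AE: A₁E₁ = 61540000 N, A₂E₂ = 60610 N, ΣAE = 61600000 N.
δ = PL/ΣAE = 53900·491/61600000 = 0.4296 mm.

0.430 mm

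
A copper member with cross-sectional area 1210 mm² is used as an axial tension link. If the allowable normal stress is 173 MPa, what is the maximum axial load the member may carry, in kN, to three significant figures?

P_max = σ_allow · A = 173 · 1210 = 209300 N = 209.3 kN.

209 kN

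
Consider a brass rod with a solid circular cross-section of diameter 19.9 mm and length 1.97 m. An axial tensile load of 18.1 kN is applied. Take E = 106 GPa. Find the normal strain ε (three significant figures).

5.49e-04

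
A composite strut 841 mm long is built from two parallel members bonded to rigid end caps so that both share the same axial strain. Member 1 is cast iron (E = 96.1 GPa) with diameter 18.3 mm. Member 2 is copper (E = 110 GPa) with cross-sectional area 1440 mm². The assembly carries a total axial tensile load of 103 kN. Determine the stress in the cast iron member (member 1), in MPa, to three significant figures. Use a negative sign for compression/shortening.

A_1 = 263 mm².
Equal strain + equilibrium ⇒ each member carries load in proportion to AE: A₁E₁ = 25280000 N, A₂E₂ = 158400000 N, ΣAE = 183700000 N.
σ₁ = P·E₁/ΣAE = 103000·96100/183700000 = 53.89 MPa.

53.9 MPa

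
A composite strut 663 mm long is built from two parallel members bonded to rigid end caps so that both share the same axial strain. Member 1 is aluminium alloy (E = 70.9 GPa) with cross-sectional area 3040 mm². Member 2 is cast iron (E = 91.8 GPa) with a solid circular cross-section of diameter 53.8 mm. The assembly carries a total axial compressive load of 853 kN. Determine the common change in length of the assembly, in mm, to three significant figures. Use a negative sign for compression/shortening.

A_2 = 2273 mm².
Equal strain + equilibrium ⇒ each member carries load in proportion to AE: A₁E₁ = 215500000 N, A₂E₂ = 208700000 N, ΣAE = 424200000 N.
δ = PL/ΣAE = -853000·663/424200000 = -1.333 mm.

-1.33 mm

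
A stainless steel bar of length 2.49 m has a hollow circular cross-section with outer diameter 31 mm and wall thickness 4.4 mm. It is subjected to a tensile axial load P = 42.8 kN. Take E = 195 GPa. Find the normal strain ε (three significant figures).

A = 367.7 mm².
σ = N/A = 116.4 MPa; ε = σ/E = 116.4/195000 = 5.969e-04.

5.97e-04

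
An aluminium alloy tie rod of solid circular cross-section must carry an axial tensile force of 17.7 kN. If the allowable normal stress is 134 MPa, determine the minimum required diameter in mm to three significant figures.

Required area A ≥ P/σ_allow = 17700/134 = 132.1 mm².
For a solid circular section, d ≥ √(4A/π) = 12.97 mm.

13.0 mm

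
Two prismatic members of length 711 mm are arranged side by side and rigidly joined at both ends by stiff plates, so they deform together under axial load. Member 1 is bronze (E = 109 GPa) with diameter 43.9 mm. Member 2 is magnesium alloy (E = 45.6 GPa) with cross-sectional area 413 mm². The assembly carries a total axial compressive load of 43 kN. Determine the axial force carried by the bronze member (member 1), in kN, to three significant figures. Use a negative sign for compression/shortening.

-38.6 kN

A_1 = 1514 mm².
Equal strain + equilibrium ⇒ each member carries load in proportion to AE: A₁E₁ = 165000000 N, A₂E₂ = 18830000 N, ΣAE = 183800000 N.
F₁ = P·A₁E₁/ΣAE = -43000·165000000/183800000 = -38590 N.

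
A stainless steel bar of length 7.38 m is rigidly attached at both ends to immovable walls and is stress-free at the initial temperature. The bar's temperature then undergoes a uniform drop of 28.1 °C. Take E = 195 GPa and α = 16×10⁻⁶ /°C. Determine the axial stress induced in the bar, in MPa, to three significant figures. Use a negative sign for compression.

Free thermal expansion αLΔT = 16e-6 · 7380 · -28.1 = -3.318 mm.
The walls impose strain ε = −(-3.318)/7380 = 4.4960e-04; σ = Eε = 195000 · 4.4960e-04 = 87.67 MPa.

87.7 MPa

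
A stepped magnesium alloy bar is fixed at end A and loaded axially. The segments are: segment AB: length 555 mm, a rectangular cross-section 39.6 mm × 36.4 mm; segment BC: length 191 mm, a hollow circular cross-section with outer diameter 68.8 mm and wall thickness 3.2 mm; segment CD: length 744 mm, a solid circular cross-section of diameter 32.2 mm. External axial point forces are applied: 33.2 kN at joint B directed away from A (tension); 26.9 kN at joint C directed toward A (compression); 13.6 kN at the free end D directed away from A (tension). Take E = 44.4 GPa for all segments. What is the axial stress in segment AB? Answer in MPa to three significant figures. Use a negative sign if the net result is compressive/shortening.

13.8 MPa

Internal axial forces (sectioning from the free end, tension +): N_CD = 13.6 kN, N_BC = -13.3 kN, N_AB = 19.9 kN.
A_AB = 1441 mm².
σ_AB = N_AB/A_AB = 19900/1441 = 13.81 MPa.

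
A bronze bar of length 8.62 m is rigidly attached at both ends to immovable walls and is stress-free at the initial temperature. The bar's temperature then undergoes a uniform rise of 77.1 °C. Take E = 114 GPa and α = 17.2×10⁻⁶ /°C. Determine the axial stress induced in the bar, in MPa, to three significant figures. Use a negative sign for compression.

Free thermal expansion αLΔT = 17.2e-6 · 8620 · 77.1 = 11.43 mm.
The walls impose strain ε = −(11.43)/8620 = -1.3261e-03; σ = Eε = 114000 · -1.3261e-03 = -151.2 MPa.

-151 MPa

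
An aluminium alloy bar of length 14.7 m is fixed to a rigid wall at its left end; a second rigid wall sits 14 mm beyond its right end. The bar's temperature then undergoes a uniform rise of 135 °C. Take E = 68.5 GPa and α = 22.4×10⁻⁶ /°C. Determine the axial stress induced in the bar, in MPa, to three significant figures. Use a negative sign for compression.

-142 MPa

Free thermal expansion αLΔT = 22.4e-6 · 14700 · 135 = 44.45 mm.
The walls engage after the gap closes; constrained expansion = 44.45 − 14 = 30.45 mm.
The walls impose strain ε = −(30.45)/14700 = -2.0716e-03; σ = Eε = 68500 · -2.0716e-03 = -141.9 MPa.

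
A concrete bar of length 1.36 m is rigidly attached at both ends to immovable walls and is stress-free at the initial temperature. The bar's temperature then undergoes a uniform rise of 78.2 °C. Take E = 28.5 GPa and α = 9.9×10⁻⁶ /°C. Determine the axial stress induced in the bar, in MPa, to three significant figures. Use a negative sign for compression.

-22.1 MPa

Free thermal expansion αLΔT = 9.9e-6 · 1360 · 78.2 = 1.053 mm.
The walls impose strain ε = −(1.053)/1360 = -7.7418e-04; σ = Eε = 28500 · -7.7418e-04 = -22.06 MPa.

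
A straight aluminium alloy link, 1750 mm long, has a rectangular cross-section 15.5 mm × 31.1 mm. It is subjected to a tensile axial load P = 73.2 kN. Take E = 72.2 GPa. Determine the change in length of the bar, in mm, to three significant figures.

3.68 mm

A = 482.1 mm².
δ_mech = NL/(AE) = 73200·1750/(482.1·72200) = 3.681 mm.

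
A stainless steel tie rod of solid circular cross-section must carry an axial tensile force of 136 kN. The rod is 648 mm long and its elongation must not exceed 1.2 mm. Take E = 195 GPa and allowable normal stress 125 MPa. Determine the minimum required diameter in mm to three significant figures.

Required area A ≥ P/σ_allow = 136000/125 = 1088 mm².
For a solid circular section, d ≥ √(4A/π) = 37.22 mm.
Elongation limit: A ≥ PL/(Eδ_allow) = 136000·648/(195000·1.2) = 376.6 mm² ⇒ d ≥ 21.9 mm.
The stress limit governs.

37.2 mm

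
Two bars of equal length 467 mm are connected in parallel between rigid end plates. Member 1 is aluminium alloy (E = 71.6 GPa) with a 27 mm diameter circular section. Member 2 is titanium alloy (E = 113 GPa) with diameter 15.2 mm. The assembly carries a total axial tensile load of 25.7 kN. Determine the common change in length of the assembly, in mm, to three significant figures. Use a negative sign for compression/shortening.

A_1 = 572.6 mm².
A_2 = 181.5 mm².
Equal strain + equilibrium ⇒ each member carries load in proportion to AE: A₁E₁ = 40990000 N, A₂E₂ = 20500000 N, ΣAE = 61500000 N.
δ = PL/ΣAE = 25700·467/61500000 = 0.1952 mm.

0.195 mm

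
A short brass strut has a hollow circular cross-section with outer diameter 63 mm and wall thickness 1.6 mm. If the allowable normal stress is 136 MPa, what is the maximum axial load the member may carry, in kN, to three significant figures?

A = 308.6 mm².
P_max = σ_allow · A = 136 · 308.6 = 41970 N = 41.97 kN.

42.0 kN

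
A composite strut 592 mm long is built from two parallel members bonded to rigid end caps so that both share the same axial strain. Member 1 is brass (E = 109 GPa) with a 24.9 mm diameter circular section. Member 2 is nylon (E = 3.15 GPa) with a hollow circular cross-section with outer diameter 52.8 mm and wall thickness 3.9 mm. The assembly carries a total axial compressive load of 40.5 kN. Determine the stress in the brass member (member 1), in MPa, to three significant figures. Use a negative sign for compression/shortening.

-80.3 MPa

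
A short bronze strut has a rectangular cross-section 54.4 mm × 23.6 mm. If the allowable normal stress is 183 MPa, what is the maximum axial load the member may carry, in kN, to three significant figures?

A = 1284 mm².
P_max = σ_allow · A = 183 · 1284 = 234900 N = 234.9 kN.

235 kN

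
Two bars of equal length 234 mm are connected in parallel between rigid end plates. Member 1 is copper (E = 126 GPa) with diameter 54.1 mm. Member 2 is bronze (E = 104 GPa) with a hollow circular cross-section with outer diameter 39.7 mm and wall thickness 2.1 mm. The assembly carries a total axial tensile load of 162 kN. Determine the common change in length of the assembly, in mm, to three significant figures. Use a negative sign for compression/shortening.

0.120 mm

A_1 = 2299 mm².
A_2 = 248.1 mm².
Equal strain + equilibrium ⇒ each member carries load in proportion to AE: A₁E₁ = 289600000 N, A₂E₂ = 25800000 N, ΣAE = 315400000 N.
δ = PL/ΣAE = 162000·234/315400000 = 0.1202 mm.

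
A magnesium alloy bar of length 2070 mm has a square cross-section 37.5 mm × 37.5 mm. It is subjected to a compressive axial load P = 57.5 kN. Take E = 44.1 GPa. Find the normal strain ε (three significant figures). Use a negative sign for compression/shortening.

A = 1406 mm².
σ = N/A = -40.89 MPa; ε = σ/E = -40.89/44100 = -9.272e-04.

-9.27e-04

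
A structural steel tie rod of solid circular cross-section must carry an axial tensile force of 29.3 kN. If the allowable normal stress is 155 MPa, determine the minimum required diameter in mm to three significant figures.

15.5 mm

Required area A ≥ P/σ_allow = 29300/155 = 189 mm².
For a solid circular section, d ≥ √(4A/π) = 15.51 mm.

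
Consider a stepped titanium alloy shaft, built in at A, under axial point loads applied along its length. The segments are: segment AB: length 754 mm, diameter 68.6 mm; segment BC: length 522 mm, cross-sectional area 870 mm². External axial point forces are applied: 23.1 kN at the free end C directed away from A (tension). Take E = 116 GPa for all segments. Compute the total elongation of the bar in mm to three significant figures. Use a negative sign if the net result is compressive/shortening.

0.160 mm

Internal axial forces (sectioning from the free end, tension +): N_BC = 23.1 kN, N_AB = 23.1 kN.
A_AB = 3696 mm².
δ_AB = 23100·754/(3696·116000) = 0.04062 mm
δ_BC = 23100·522/(870·116000) = 0.1195 mm
δ = Σδ_i = 0.1601 mm.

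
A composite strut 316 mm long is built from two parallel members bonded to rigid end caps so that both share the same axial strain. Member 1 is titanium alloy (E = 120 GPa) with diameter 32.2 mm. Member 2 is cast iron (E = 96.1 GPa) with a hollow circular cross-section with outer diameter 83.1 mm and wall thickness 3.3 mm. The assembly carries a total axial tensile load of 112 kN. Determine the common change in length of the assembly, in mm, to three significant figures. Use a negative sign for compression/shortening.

0.200 mm

A_1 = 814.3 mm².
A_2 = 827.3 mm².
Equal strain + equilibrium ⇒ each member carries load in proportion to AE: A₁E₁ = 97720000 N, A₂E₂ = 79500000 N, ΣAE = 177200000 N.
δ = PL/ΣAE = 112000·316/177200000 = 0.1997 mm.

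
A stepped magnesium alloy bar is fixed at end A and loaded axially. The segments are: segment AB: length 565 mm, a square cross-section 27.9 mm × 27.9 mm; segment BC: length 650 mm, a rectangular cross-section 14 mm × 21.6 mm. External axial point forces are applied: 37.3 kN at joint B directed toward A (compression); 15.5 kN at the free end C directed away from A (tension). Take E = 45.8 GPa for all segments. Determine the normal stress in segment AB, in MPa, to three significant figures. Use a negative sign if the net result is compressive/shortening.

-28.0 MPa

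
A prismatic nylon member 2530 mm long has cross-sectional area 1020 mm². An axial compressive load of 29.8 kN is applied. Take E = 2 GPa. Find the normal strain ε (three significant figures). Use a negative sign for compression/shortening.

-0.0146

σ = N/A = -29.22 MPa; ε = σ/E = -29.22/2000 = -1.461e-02.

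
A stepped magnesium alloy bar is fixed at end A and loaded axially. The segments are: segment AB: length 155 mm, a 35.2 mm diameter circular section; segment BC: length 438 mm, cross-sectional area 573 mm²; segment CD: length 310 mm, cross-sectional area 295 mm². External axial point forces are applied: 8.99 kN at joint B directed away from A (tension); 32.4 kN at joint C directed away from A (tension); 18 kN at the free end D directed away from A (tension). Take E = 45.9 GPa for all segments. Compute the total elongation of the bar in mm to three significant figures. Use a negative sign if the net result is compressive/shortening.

1.46 mm

Internal axial forces (sectioning from the free end, tension +): N_CD = 18 kN, N_BC = 50.4 kN, N_AB = 59.39 kN.
A_AB = 973.1 mm².
δ_AB = 59390·155/(973.1·45900) = 0.2061 mm
δ_BC = 50400·438/(573·45900) = 0.8393 mm
δ_CD = 18000·310/(295·45900) = 0.4121 mm
δ = Σδ_i = 1.458 mm.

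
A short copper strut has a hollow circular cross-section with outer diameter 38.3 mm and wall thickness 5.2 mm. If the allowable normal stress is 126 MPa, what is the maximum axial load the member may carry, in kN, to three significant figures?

A = 540.7 mm².
P_max = σ_allow · A = 126 · 540.7 = 68130 N = 68.13 kN.

68.1 kN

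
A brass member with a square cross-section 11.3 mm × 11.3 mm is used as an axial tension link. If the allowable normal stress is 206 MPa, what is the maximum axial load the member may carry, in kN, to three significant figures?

A = 127.7 mm².
P_max = σ_allow · A = 206 · 127.7 = 26300 N = 26.3 kN.

26.3 kN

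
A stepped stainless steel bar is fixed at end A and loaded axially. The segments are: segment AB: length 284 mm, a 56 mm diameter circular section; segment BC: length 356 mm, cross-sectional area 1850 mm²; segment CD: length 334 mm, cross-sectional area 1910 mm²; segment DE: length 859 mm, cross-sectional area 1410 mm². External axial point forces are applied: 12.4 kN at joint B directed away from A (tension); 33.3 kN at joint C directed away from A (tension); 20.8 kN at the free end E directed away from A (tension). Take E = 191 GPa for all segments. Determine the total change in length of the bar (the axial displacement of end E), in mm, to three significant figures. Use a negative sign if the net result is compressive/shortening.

Internal axial forces (sectioning from the free end, tension +): N_DE = 20.8 kN, N_CD = 20.8 kN, N_BC = 54.1 kN, N_AB = 66.5 kN.
A_AB = 2463 mm².
δ_AB = 66500·284/(2463·191000) = 0.04015 mm
δ_BC = 54100·356/(1850·191000) = 0.05451 mm
δ_CD = 20800·334/(1910·191000) = 0.01904 mm
δ_DE = 20800·859/(1410·191000) = 0.06634 mm
δ = Σδ_i = 0.18 mm.

0.180 mm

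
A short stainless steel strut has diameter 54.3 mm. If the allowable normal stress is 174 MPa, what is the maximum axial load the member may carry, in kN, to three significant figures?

403 kN

A = 2316 mm².
P_max = σ_allow · A = 174 · 2316 = 402900 N = 402.9 kN.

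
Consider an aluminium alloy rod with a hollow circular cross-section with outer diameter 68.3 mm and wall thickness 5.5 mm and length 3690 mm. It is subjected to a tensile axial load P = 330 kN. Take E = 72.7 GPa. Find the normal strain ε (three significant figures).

0.00418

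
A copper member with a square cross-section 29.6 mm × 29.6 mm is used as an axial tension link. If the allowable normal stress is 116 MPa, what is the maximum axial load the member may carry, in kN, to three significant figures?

102 kN

A = 876.2 mm².
P_max = σ_allow · A = 116 · 876.2 = 101600 N = 101.6 kN.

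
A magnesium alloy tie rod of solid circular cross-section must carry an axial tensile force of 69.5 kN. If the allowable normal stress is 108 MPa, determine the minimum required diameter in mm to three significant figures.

28.6 mm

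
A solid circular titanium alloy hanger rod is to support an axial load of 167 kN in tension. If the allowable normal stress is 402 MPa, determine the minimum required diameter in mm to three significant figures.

Required area A ≥ P/σ_allow = 167000/402 = 415.4 mm².
For a solid circular section, d ≥ √(4A/π) = 23 mm.

23.0 mm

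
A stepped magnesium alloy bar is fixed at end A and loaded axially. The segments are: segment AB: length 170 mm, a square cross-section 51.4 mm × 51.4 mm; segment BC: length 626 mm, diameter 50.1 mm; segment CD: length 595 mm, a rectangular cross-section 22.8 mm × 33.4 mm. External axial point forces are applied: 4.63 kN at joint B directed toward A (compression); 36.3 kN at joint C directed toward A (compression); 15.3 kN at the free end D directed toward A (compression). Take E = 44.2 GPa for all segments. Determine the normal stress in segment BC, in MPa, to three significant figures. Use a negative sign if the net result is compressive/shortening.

-26.2 MPa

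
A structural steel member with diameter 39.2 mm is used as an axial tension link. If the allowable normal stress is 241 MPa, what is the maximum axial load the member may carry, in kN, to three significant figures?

A = 1207 mm².
P_max = σ_allow · A = 241 · 1207 = 290900 N = 290.9 kN.

291 kN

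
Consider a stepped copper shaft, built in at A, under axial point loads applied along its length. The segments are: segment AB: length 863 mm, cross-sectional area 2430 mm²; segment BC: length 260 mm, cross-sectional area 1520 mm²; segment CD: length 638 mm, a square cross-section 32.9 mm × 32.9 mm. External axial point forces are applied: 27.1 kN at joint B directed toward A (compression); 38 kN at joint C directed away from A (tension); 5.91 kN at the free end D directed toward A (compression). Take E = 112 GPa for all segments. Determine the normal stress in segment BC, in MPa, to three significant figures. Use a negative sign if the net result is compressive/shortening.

Internal axial forces (sectioning from the free end, tension +): N_CD = -5.91 kN, N_BC = 32.09 kN, N_AB = 4.99 kN.
σ_BC = N_BC/A_BC = 32090/1520 = 21.11 MPa.

21.1 MPa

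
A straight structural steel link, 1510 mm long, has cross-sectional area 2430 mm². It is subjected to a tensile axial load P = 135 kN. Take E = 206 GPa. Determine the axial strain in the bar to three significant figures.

2.70e-04

σ = N/A = 55.56 MPa; ε = σ/E = 55.56/206000 = 2.697e-04.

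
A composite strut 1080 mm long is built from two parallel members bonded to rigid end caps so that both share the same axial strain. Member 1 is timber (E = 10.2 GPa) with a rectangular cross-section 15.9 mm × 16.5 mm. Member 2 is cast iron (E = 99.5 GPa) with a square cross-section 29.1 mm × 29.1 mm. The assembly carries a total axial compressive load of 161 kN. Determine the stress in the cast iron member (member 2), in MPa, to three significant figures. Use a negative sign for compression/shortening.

-184 MPa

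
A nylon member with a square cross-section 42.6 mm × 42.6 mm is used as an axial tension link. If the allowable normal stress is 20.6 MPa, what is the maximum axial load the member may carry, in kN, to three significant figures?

A = 1815 mm².
P_max = σ_allow · A = 20.6 · 1815 = 37380 N = 37.38 kN.

37.4 kN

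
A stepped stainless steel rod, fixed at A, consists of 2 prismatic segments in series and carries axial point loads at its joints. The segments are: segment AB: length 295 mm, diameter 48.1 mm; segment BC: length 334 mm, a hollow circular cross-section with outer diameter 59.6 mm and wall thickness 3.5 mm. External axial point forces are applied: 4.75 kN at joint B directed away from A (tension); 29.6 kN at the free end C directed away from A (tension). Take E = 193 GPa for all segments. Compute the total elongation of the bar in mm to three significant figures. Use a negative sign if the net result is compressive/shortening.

0.112 mm

Internal axial forces (sectioning from the free end, tension +): N_BC = 29.6 kN, N_AB = 34.35 kN.
A_AB = 1817 mm².
A_BC = 616.9 mm².
δ_AB = 34350·295/(1817·193000) = 0.02889 mm
δ_BC = 29600·334/(616.9·193000) = 0.08304 mm
δ = Σδ_i = 0.1119 mm.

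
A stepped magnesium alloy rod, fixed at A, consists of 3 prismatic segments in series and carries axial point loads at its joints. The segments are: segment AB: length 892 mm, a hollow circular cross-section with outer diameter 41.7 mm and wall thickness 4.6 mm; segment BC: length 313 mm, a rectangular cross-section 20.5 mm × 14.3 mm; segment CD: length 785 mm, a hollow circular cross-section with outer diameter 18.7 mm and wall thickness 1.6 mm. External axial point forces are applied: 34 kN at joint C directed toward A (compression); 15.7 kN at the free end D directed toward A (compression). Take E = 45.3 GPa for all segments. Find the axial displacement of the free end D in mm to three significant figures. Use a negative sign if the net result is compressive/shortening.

-6.16 mm

Internal axial forces (sectioning from the free end, tension +): N_CD = -15.7 kN, N_BC = -49.7 kN, N_AB = -49.7 kN.
A_AB = 536.1 mm².
A_BC = 293.2 mm².
A_CD = 85.95 mm².
δ_AB = -49700·892/(536.1·45300) = -1.825 mm
δ_BC = -49700·313/(293.2·45300) = -1.171 mm
δ_CD = -15700·785/(85.95·45300) = -3.165 mm
δ = Σδ_i = -6.162 mm.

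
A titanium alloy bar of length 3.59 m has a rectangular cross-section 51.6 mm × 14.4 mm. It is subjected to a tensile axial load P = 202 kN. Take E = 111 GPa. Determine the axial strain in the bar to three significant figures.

A = 743 mm².
σ = N/A = 271.9 MPa; ε = σ/E = 271.9/111000 = 2.449e-03.

0.00245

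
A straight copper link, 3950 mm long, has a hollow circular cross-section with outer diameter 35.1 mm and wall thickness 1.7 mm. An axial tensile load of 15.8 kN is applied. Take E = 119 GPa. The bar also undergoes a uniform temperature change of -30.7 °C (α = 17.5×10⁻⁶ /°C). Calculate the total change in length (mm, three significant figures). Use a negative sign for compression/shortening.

A = 178.4 mm².
δ_mech = NL/(AE) = 15800·3950/(178.4·119000) = 2.94 mm.
δ_thermal = αLΔT = 17.5e-6·3950·-30.7 = -2.122 mm.
δ = δ_mech + δ_thermal = 0.818 mm.

0.818 mm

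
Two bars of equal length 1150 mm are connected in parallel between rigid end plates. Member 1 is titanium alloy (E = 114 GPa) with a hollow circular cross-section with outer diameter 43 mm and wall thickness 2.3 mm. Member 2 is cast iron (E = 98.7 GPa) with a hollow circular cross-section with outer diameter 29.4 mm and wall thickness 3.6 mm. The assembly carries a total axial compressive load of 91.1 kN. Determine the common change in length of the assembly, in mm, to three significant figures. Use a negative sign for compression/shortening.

A_1 = 294.1 mm².
A_2 = 291.8 mm².
Equal strain + equilibrium ⇒ each member carries load in proportion to AE: A₁E₁ = 33530000 N, A₂E₂ = 28800000 N, ΣAE = 62330000 N.
δ = PL/ΣAE = -91100·1150/62330000 = -1.681 mm.

-1.68 mm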